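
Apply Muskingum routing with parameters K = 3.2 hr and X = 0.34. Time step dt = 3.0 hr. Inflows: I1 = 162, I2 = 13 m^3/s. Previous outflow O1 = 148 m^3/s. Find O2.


Muskingum coefficients:
denom = 2*K*(1-X) + dt = 2*3.2*(1-0.34) + 3.0 = 7.224.
C0 = (dt - 2*K*X)/denom = (3.0 - 2*3.2*0.34)/7.224 = 0.1141.
C1 = (dt + 2*K*X)/denom = (3.0 + 2*3.2*0.34)/7.224 = 0.7165.
C2 = (2*K*(1-X) - dt)/denom = 0.1694.
O2 = C0*I2 + C1*I1 + C2*O1
   = 0.1141*13 + 0.7165*162 + 0.1694*148
   = 142.63 m^3/s.

142.63


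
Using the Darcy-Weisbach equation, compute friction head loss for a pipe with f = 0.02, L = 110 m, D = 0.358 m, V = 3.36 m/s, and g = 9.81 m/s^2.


Darcy-Weisbach equation: h_f = f * (L/D) * V^2/(2g).
f * L/D = 0.02 * 110/0.358 = 6.1453.
V^2/(2g) = 3.36^2 / (2*9.81) = 11.2896 / 19.62 = 0.5754 m.
h_f = 6.1453 * 0.5754 = 3.536 m.

3.536


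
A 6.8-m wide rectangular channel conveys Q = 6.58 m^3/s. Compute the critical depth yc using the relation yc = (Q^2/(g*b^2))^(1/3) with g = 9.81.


Using yc = (Q^2 / (g * b^2))^(1/3):
Q^2 = 6.58^2 = 43.3.
g * b^2 = 9.81 * 6.8^2 = 9.81 * 46.24 = 453.61.
Q^2 / (g*b^2) = 43.3 / 453.61 = 0.0955.
yc = 0.0955^(1/3) = 0.457 m.

0.457


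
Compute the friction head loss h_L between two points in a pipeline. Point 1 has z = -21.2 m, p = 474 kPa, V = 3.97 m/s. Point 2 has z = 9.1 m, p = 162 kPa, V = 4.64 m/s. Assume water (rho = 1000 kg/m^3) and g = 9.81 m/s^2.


Total head at each section: H = z + p/(rho*g) + V^2/(2g).
H1 = -21.2 + 474*1000/(1000*9.81) + 3.97^2/(2*9.81)
   = -21.2 + 48.318 + 0.8033
   = 27.921 m.
H2 = 9.1 + 162*1000/(1000*9.81) + 4.64^2/(2*9.81)
   = 9.1 + 16.514 + 1.0973
   = 26.711 m.
h_L = H1 - H2 = 27.921 - 26.711 = 1.21 m.

1.21


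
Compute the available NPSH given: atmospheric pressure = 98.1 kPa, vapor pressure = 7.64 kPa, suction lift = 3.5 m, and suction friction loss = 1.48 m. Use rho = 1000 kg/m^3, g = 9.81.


NPSHa = p_atm/(rho*g) - z_s - hf_s - p_vap/(rho*g).
p_atm/(rho*g) = 98.1*1000 / (1000*9.81) = 10.0 m.
p_vap/(rho*g) = 7.64*1000 / (1000*9.81) = 0.779 m.
NPSHa = 10.0 - 3.5 - 1.48 - 0.779
      = 4.24 m.

4.24


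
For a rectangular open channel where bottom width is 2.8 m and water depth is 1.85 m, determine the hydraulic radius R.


For a rectangular section:
Flow area A = b * y = 2.8 * 1.85 = 5.18 m^2.
Wetted perimeter P = b + 2y = 2.8 + 2*1.85 = 6.5 m.
Hydraulic radius R = A/P = 5.18 / 6.5 = 0.7969 m.

0.7969


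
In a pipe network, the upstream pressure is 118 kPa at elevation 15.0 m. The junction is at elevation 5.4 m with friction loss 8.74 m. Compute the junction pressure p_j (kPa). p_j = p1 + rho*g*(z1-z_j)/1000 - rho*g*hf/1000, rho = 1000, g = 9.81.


Junction pressure: p_j = p1 + rho*g*(z1 - z_j)/1000 - rho*g*hf/1000.
Elevation term = 1000*9.81*(15.0 - 5.4)/1000 = 94.176 kPa.
Friction term = 1000*9.81*8.74/1000 = 85.739 kPa.
p_j = 118 + 94.176 - 85.739 = 126.44 kPa.

126.44


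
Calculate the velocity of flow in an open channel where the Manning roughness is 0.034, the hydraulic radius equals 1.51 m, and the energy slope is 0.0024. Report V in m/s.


Manning's equation gives V = (1/n) * R^(2/3) * S^(1/2).
First, compute R^(2/3) = 1.51^(2/3) = 1.3162.
Next, S^(1/2) = 0.0024^(1/2) = 0.04899.
Then 1/n = 1/0.034 = 29.41.
V = 29.41 * 1.3162 * 0.04899 = 1.8965 m/s.

1.8965


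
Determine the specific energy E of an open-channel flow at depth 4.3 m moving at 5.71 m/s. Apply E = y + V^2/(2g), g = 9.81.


Specific energy E = y + V^2/(2g).
Velocity head = V^2/(2g) = 5.71^2 / (2*9.81) = 32.6041 / 19.62 = 1.6618 m.
E = 4.3 + 1.6618 = 5.9618 m.

5.9618


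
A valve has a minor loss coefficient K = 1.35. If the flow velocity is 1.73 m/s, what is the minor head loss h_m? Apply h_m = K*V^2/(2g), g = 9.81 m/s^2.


Minor loss formula: h_m = K * V^2/(2g).
V^2 = 1.73^2 = 2.9929.
V^2/(2g) = 2.9929 / 19.62 = 0.1525 m.
h_m = 1.35 * 0.1525 = 0.2059 m.

0.2059


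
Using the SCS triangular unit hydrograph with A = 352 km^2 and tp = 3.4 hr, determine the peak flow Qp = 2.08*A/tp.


SCS formula: Qp = 2.08 * A / tp.
Qp = 2.08 * 352 / 3.4
   = 732.16 / 3.4
   = 215.34 m^3/s per cm.

215.34


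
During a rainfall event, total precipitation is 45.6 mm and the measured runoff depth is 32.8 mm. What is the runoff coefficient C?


The runoff coefficient C = runoff depth / rainfall depth.
C = 32.8 / 45.6
  = 0.7193.

0.7193


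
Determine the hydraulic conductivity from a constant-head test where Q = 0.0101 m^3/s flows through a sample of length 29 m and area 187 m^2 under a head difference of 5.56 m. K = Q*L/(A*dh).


From K = Q*L / (A*dh):
Numerator: Q*L = 0.0101 * 29 = 0.2929.
Denominator: A*dh = 187 * 5.56 = 1039.72.
K = 0.2929 / 1039.72 = 0.000282 m/s.

0.000282


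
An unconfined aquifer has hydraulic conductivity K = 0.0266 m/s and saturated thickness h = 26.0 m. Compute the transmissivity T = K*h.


Transmissivity is defined as T = K * h.
T = 0.0266 * 26.0
  = 0.6916 m^2/s.

0.6916


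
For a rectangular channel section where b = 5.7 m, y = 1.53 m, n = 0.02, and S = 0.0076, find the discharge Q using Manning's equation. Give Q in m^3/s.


For a rectangular channel, the cross-sectional area A = b * y = 5.7 * 1.53 = 8.72 m^2.
The wetted perimeter P = b + 2y = 5.7 + 2*1.53 = 8.76 m.
Hydraulic radius R = A/P = 8.72/8.76 = 0.9955 m.
Velocity V = (1/n)*R^(2/3)*S^(1/2) = (1/0.02)*0.9955^(2/3)*0.0076^(1/2) = 4.346 m/s.
Discharge Q = A * V = 8.72 * 4.346 = 37.901 m^3/s.

37.901


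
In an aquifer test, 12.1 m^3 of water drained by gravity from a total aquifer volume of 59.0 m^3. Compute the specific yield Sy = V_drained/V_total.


Specific yield Sy = Volume drained / Total volume.
Sy = 12.1 / 59.0
   = 0.2051.

0.2051


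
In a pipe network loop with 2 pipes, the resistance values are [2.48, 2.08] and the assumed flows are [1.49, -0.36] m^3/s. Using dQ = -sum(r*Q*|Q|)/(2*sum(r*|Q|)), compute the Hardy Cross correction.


Numerator terms (r*Q*|Q|): 2.48*1.49*|1.49| = 5.5058; 2.08*-0.36*|-0.36| = -0.2696.
Sum of numerator = 5.2363.
Denominator terms (r*|Q|): 2.48*|1.49| = 3.6952; 2.08*|-0.36| = 0.7488.
2 * sum of denominator = 2 * 4.444 = 8.888.
dQ = -5.2363 / 8.888 = -0.5891 m^3/s.

-0.5891


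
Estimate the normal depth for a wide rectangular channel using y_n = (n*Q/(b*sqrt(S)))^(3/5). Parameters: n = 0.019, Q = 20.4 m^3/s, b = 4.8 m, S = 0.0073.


We use the wide-channel approximation y_n = (n*Q/(b*sqrt(S)))^(3/5).
sqrt(S) = sqrt(0.0073) = 0.08544.
Numerator: n*Q = 0.019 * 20.4 = 0.3876.
Denominator: b*sqrt(S) = 4.8 * 0.08544 = 0.410112.
arg = 0.9451.
y_n = 0.9451^(3/5) = 0.9667 m.

0.9667


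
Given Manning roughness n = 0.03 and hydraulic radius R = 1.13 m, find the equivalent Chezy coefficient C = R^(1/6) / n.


The Chezy coefficient relates to Manning's n through C = R^(1/6) / n.
R^(1/6) = 1.13^(1/6) = 1.020578.
C = 1.020578 / 0.03 = 34.02 m^(1/2)/s.

34.02


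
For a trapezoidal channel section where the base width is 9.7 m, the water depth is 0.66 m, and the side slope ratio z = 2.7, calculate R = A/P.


For a trapezoidal section with side slope z:
A = (b + z*y)*y = (9.7 + 2.7*0.66)*0.66 = 7.578 m^2.
P = b + 2*y*sqrt(1 + z^2) = 9.7 + 2*0.66*sqrt(1 + 2.7^2) = 13.501 m.
R = A/P = 7.578 / 13.501 = 0.5613 m.

0.5613


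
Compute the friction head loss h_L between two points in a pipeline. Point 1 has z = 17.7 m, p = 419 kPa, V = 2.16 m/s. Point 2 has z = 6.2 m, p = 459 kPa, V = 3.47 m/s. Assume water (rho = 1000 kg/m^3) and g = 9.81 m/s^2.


Total head at each section: H = z + p/(rho*g) + V^2/(2g).
H1 = 17.7 + 419*1000/(1000*9.81) + 2.16^2/(2*9.81)
   = 17.7 + 42.712 + 0.2378
   = 60.649 m.
H2 = 6.2 + 459*1000/(1000*9.81) + 3.47^2/(2*9.81)
   = 6.2 + 46.789 + 0.6137
   = 53.603 m.
h_L = H1 - H2 = 60.649 - 53.603 = 7.047 m.

7.047


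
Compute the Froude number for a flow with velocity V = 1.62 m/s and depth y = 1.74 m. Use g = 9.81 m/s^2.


The Froude number is defined as Fr = V / sqrt(g*y).
g*y = 9.81 * 1.74 = 17.0694.
sqrt(g*y) = sqrt(17.0694) = 4.1315.
Fr = 1.62 / 4.1315 = 0.3921.

0.3921


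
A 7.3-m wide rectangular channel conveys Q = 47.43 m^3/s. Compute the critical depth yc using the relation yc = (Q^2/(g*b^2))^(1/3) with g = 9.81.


Using yc = (Q^2 / (g * b^2))^(1/3):
Q^2 = 47.43^2 = 2249.6.
g * b^2 = 9.81 * 7.3^2 = 9.81 * 53.29 = 522.77.
Q^2 / (g*b^2) = 2249.6 / 522.77 = 4.3032.
yc = 4.3032^(1/3) = 1.6265 m.

1.6265


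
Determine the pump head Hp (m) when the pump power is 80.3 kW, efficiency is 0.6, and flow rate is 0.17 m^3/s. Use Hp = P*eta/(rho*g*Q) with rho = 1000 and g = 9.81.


Pump head formula: Hp = P * eta / (rho * g * Q).
Numerator: P * eta = 80.3 * 1000 * 0.6 = 48180.0 W.
Denominator: rho * g * Q = 1000 * 9.81 * 0.17 = 1667.7.
Hp = 48180.0 / 1667.7 = 28.89 m.

28.89


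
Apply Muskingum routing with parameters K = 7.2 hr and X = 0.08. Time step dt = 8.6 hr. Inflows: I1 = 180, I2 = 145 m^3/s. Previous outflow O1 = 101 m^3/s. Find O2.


Muskingum coefficients:
denom = 2*K*(1-X) + dt = 2*7.2*(1-0.08) + 8.6 = 21.848.
C0 = (dt - 2*K*X)/denom = (8.6 - 2*7.2*0.08)/21.848 = 0.3409.
C1 = (dt + 2*K*X)/denom = (8.6 + 2*7.2*0.08)/21.848 = 0.4464.
C2 = (2*K*(1-X) - dt)/denom = 0.2127.
O2 = C0*I2 + C1*I1 + C2*O1
   = 0.3409*145 + 0.4464*180 + 0.2127*101
   = 151.26 m^3/s.

151.26


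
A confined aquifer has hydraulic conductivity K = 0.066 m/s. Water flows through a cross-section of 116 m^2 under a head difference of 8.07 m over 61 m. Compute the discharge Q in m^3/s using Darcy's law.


Darcy's law: Q = K * A * i, where i = dh/L.
Hydraulic gradient i = 8.07 / 61 = 0.132295.
Q = 0.066 * 116 * 0.132295
  = 1.0129 m^3/s.

1.0129


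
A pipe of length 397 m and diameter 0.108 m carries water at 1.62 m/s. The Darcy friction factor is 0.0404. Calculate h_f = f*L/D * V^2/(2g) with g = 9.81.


Darcy-Weisbach equation: h_f = f * (L/D) * V^2/(2g).
f * L/D = 0.0404 * 397/0.108 = 148.5074.
V^2/(2g) = 1.62^2 / (2*9.81) = 2.6244 / 19.62 = 0.1338 m.
h_f = 148.5074 * 0.1338 = 19.865 m.

19.865


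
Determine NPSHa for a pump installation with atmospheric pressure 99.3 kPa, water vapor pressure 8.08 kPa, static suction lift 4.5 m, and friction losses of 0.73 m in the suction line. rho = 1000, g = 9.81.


NPSHa = p_atm/(rho*g) - z_s - hf_s - p_vap/(rho*g).
p_atm/(rho*g) = 99.3*1000 / (1000*9.81) = 10.122 m.
p_vap/(rho*g) = 8.08*1000 / (1000*9.81) = 0.824 m.
NPSHa = 10.122 - 4.5 - 0.73 - 0.824
      = 4.07 m.

4.07


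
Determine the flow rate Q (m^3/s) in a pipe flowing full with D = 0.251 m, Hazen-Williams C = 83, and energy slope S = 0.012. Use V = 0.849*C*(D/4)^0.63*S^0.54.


For a full circular pipe, R = D/4 = 0.251/4 = 0.0628 m.
V = 0.849 * 83 * 0.0628^0.63 * 0.012^0.54
  = 0.849 * 83 * 0.174782 * 0.091782
  = 1.1304 m/s.
Pipe area A = pi*D^2/4 = pi*0.251^2/4 = 0.0495 m^2.
Q = A * V = 0.0495 * 1.1304 = 0.0559 m^3/s.

0.0559


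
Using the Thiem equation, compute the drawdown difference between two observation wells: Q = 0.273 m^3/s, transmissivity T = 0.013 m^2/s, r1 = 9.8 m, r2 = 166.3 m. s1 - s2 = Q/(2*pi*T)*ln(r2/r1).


Thiem equation: s1 - s2 = Q/(2*pi*T) * ln(r2/r1).
ln(r2/r1) = ln(166.3/9.8) = 2.8314.
Q/(2*pi*T) = 0.273 / (2*pi*0.013) = 0.273 / 0.0817 = 3.3423.
s1 - s2 = 3.3423 * 2.8314 = 9.4633 m.

9.4633


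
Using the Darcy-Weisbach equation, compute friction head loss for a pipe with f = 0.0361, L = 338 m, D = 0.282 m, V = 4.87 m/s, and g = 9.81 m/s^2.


Darcy-Weisbach equation: h_f = f * (L/D) * V^2/(2g).
f * L/D = 0.0361 * 338/0.282 = 43.2688.
V^2/(2g) = 4.87^2 / (2*9.81) = 23.7169 / 19.62 = 1.2088 m.
h_f = 43.2688 * 1.2088 = 52.304 m.

52.304


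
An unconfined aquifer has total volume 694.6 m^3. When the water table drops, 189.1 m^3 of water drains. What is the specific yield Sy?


Specific yield Sy = Volume drained / Total volume.
Sy = 189.1 / 694.6
   = 0.2722.

0.2722


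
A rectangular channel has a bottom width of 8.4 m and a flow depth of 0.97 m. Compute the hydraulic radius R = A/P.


For a rectangular section:
Flow area A = b * y = 8.4 * 0.97 = 8.15 m^2.
Wetted perimeter P = b + 2y = 8.4 + 2*0.97 = 10.34 m.
Hydraulic radius R = A/P = 8.15 / 10.34 = 0.788 m.

0.788


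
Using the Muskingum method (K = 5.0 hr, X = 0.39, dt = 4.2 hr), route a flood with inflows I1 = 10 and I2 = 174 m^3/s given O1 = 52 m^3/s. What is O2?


Muskingum coefficients:
denom = 2*K*(1-X) + dt = 2*5.0*(1-0.39) + 4.2 = 10.3.
C0 = (dt - 2*K*X)/denom = (4.2 - 2*5.0*0.39)/10.3 = 0.0291.
C1 = (dt + 2*K*X)/denom = (4.2 + 2*5.0*0.39)/10.3 = 0.7864.
C2 = (2*K*(1-X) - dt)/denom = 0.1845.
O2 = C0*I2 + C1*I1 + C2*O1
   = 0.0291*174 + 0.7864*10 + 0.1845*52
   = 22.52 m^3/s.

22.52


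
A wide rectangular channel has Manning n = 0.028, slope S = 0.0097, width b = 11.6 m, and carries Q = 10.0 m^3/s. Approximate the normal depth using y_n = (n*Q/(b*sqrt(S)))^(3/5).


We use the wide-channel approximation y_n = (n*Q/(b*sqrt(S)))^(3/5).
sqrt(S) = sqrt(0.0097) = 0.098489.
Numerator: n*Q = 0.028 * 10.0 = 0.28.
Denominator: b*sqrt(S) = 11.6 * 0.098489 = 1.142472.
arg = 0.2451.
y_n = 0.2451^(3/5) = 0.4301 m.

0.4301


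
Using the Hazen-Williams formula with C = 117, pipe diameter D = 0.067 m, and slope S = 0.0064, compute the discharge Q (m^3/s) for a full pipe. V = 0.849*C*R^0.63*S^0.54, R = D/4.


For a full circular pipe, R = D/4 = 0.067/4 = 0.0168 m.
V = 0.849 * 117 * 0.0168^0.63 * 0.0064^0.54
  = 0.849 * 117 * 0.076055 * 0.065364
  = 0.4938 m/s.
Pipe area A = pi*D^2/4 = pi*0.067^2/4 = 0.0035 m^2.
Q = A * V = 0.0035 * 0.4938 = 0.0017 m^3/s.

0.0017


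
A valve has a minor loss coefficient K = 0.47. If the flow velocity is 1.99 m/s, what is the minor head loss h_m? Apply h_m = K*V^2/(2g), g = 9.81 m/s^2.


Minor loss formula: h_m = K * V^2/(2g).
V^2 = 1.99^2 = 3.9601.
V^2/(2g) = 3.9601 / 19.62 = 0.2018 m.
h_m = 0.47 * 0.2018 = 0.0949 m.

0.0949


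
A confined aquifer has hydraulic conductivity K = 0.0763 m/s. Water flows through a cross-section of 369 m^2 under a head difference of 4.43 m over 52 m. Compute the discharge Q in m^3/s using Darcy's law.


Darcy's law: Q = K * A * i, where i = dh/L.
Hydraulic gradient i = 4.43 / 52 = 0.085192.
Q = 0.0763 * 369 * 0.085192
  = 2.3986 m^3/s.

2.3986


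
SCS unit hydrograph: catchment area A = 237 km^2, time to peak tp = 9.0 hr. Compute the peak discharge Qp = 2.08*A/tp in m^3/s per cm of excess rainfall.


SCS formula: Qp = 2.08 * A / tp.
Qp = 2.08 * 237 / 9.0
   = 492.96 / 9.0
   = 54.77 m^3/s per cm.

54.77


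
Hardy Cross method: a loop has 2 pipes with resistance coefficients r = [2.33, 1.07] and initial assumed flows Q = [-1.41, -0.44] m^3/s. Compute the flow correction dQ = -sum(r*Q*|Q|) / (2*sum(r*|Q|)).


Numerator terms (r*Q*|Q|): 2.33*-1.41*|-1.41| = -4.6323; 1.07*-0.44*|-0.44| = -0.2072.
Sum of numerator = -4.8394.
Denominator terms (r*|Q|): 2.33*|-1.41| = 3.2853; 1.07*|-0.44| = 0.4708.
2 * sum of denominator = 2 * 3.7561 = 7.5122.
dQ = --4.8394 / 7.5122 = 0.6442 m^3/s.

0.6442


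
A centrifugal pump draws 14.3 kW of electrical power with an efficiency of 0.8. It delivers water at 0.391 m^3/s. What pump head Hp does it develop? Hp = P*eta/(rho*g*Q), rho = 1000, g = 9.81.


Pump head formula: Hp = P * eta / (rho * g * Q).
Numerator: P * eta = 14.3 * 1000 * 0.8 = 11440.0 W.
Denominator: rho * g * Q = 1000 * 9.81 * 0.391 = 3835.71.
Hp = 11440.0 / 3835.71 = 2.98 m.

2.98


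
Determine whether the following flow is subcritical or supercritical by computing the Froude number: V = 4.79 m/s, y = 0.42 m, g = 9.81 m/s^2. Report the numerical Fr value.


The Froude number is defined as Fr = V / sqrt(g*y).
g*y = 9.81 * 0.42 = 4.1202.
sqrt(g*y) = sqrt(4.1202) = 2.0298.
Fr = 4.79 / 2.0298 = 2.3598.
Since Fr > 1, the flow is supercritical.

2.3598


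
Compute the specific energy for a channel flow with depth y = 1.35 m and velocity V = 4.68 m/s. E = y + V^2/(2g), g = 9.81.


Specific energy E = y + V^2/(2g).
Velocity head = V^2/(2g) = 4.68^2 / (2*9.81) = 21.9024 / 19.62 = 1.1163 m.
E = 1.35 + 1.1163 = 2.4663 m.

2.4663


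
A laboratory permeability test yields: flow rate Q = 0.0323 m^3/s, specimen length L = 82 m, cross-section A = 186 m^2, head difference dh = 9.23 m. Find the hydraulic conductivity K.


From K = Q*L / (A*dh):
Numerator: Q*L = 0.0323 * 82 = 2.6486.
Denominator: A*dh = 186 * 9.23 = 1716.78.
K = 2.6486 / 1716.78 = 0.001543 m/s.

0.001543


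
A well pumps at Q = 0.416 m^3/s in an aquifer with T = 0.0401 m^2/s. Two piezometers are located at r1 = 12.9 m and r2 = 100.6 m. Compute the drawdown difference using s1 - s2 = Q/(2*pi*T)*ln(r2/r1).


Thiem equation: s1 - s2 = Q/(2*pi*T) * ln(r2/r1).
ln(r2/r1) = ln(100.6/12.9) = 2.0539.
Q/(2*pi*T) = 0.416 / (2*pi*0.0401) = 0.416 / 0.252 = 1.6511.
s1 - s2 = 1.6511 * 2.0539 = 3.3912 m.

3.3912


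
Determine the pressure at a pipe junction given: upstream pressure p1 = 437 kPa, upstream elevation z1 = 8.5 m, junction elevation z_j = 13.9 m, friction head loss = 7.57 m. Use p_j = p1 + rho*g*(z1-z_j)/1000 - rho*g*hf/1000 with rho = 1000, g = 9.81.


Junction pressure: p_j = p1 + rho*g*(z1 - z_j)/1000 - rho*g*hf/1000.
Elevation term = 1000*9.81*(8.5 - 13.9)/1000 = -52.974 kPa.
Friction term = 1000*9.81*7.57/1000 = 74.262 kPa.
p_j = 437 + -52.974 - 74.262 = 309.76 kPa.

309.76


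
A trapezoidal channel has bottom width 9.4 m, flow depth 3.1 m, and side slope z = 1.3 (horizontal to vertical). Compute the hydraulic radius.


For a trapezoidal section with side slope z:
A = (b + z*y)*y = (9.4 + 1.3*3.1)*3.1 = 41.633 m^2.
P = b + 2*y*sqrt(1 + z^2) = 9.4 + 2*3.1*sqrt(1 + 1.3^2) = 19.569 m.
R = A/P = 41.633 / 19.569 = 2.1275 m.

2.1275


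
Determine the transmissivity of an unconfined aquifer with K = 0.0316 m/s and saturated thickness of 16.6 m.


Transmissivity is defined as T = K * h.
T = 0.0316 * 16.6
  = 0.5246 m^2/s.

0.5246


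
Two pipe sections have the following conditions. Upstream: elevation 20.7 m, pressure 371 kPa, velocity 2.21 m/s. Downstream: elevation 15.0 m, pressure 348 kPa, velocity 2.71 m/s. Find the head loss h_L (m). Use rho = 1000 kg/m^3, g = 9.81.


Total head at each section: H = z + p/(rho*g) + V^2/(2g).
H1 = 20.7 + 371*1000/(1000*9.81) + 2.21^2/(2*9.81)
   = 20.7 + 37.819 + 0.2489
   = 58.767 m.
H2 = 15.0 + 348*1000/(1000*9.81) + 2.71^2/(2*9.81)
   = 15.0 + 35.474 + 0.3743
   = 50.848 m.
h_L = H1 - H2 = 58.767 - 50.848 = 7.919 m.

7.919


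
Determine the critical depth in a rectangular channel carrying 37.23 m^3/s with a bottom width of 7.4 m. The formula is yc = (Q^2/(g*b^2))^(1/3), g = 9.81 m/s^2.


Using yc = (Q^2 / (g * b^2))^(1/3):
Q^2 = 37.23^2 = 1386.07.
g * b^2 = 9.81 * 7.4^2 = 9.81 * 54.76 = 537.2.
Q^2 / (g*b^2) = 1386.07 / 537.2 = 2.5802.
yc = 2.5802^(1/3) = 1.3716 m.

1.3716


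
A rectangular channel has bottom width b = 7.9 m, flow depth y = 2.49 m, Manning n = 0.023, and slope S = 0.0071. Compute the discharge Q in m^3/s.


For a rectangular channel, the cross-sectional area A = b * y = 7.9 * 2.49 = 19.67 m^2.
The wetted perimeter P = b + 2y = 7.9 + 2*2.49 = 12.88 m.
Hydraulic radius R = A/P = 19.67/12.88 = 1.5273 m.
Velocity V = (1/n)*R^(2/3)*S^(1/2) = (1/0.023)*1.5273^(2/3)*0.0071^(1/2) = 4.8586 m/s.
Discharge Q = A * V = 19.67 * 4.8586 = 95.573 m^3/s.

95.573


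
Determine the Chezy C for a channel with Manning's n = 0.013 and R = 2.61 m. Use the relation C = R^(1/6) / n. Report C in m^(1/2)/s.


The Chezy coefficient relates to Manning's n through C = R^(1/6) / n.
R^(1/6) = 2.61^(1/6) = 1.173384.
C = 1.173384 / 0.013 = 90.26 m^(1/2)/s.

90.26


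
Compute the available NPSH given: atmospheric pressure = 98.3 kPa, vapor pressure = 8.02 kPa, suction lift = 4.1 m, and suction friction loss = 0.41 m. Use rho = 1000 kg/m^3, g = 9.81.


NPSHa = p_atm/(rho*g) - z_s - hf_s - p_vap/(rho*g).
p_atm/(rho*g) = 98.3*1000 / (1000*9.81) = 10.02 m.
p_vap/(rho*g) = 8.02*1000 / (1000*9.81) = 0.818 m.
NPSHa = 10.02 - 4.1 - 0.41 - 0.818
      = 4.69 m.

4.69


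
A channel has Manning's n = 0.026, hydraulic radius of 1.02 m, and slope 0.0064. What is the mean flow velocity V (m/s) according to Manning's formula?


Manning's equation gives V = (1/n) * R^(2/3) * S^(1/2).
First, compute R^(2/3) = 1.02^(2/3) = 1.0133.
Next, S^(1/2) = 0.0064^(1/2) = 0.08.
Then 1/n = 1/0.026 = 38.46.
V = 38.46 * 1.0133 * 0.08 = 3.1178 m/s.

3.1178


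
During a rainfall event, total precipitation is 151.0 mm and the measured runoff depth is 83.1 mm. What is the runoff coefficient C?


The runoff coefficient C = runoff depth / rainfall depth.
C = 83.1 / 151.0
  = 0.5503.

0.5503


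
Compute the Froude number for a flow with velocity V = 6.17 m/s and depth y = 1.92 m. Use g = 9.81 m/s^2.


The Froude number is defined as Fr = V / sqrt(g*y).
g*y = 9.81 * 1.92 = 18.8352.
sqrt(g*y) = sqrt(18.8352) = 4.34.
Fr = 6.17 / 4.34 = 1.4217.

1.4217


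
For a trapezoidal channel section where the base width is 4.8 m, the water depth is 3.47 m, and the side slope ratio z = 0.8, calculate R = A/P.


For a trapezoidal section with side slope z:
A = (b + z*y)*y = (4.8 + 0.8*3.47)*3.47 = 26.289 m^2.
P = b + 2*y*sqrt(1 + z^2) = 4.8 + 2*3.47*sqrt(1 + 0.8^2) = 13.688 m.
R = A/P = 26.289 / 13.688 = 1.9206 m.

1.9206


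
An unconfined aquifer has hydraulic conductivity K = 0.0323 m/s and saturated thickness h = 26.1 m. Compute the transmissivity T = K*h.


Transmissivity is defined as T = K * h.
T = 0.0323 * 26.1
  = 0.843 m^2/s.

0.843


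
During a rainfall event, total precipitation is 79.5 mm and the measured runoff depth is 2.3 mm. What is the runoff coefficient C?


The runoff coefficient C = runoff depth / rainfall depth.
C = 2.3 / 79.5
  = 0.0289.

0.0289


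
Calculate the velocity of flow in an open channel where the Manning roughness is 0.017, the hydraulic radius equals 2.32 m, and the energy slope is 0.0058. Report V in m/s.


Manning's equation gives V = (1/n) * R^(2/3) * S^(1/2).
First, compute R^(2/3) = 2.32^(2/3) = 1.7525.
Next, S^(1/2) = 0.0058^(1/2) = 0.076158.
Then 1/n = 1/0.017 = 58.82.
V = 58.82 * 1.7525 * 0.076158 = 7.851 m/s.

7.851


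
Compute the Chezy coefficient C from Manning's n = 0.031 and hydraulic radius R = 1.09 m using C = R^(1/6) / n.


The Chezy coefficient relates to Manning's n through C = R^(1/6) / n.
R^(1/6) = 1.09^(1/6) = 1.014467.
C = 1.014467 / 0.031 = 32.72 m^(1/2)/s.

32.72


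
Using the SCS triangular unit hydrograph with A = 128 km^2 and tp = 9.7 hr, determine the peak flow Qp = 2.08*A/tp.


SCS formula: Qp = 2.08 * A / tp.
Qp = 2.08 * 128 / 9.7
   = 266.24 / 9.7
   = 27.45 m^3/s per cm.

27.45


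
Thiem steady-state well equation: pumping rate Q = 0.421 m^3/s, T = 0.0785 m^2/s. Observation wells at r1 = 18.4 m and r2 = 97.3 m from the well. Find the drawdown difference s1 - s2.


Thiem equation: s1 - s2 = Q/(2*pi*T) * ln(r2/r1).
ln(r2/r1) = ln(97.3/18.4) = 1.6654.
Q/(2*pi*T) = 0.421 / (2*pi*0.0785) = 0.421 / 0.4932 = 0.8536.
s1 - s2 = 0.8536 * 1.6654 = 1.4216 m.

1.4216


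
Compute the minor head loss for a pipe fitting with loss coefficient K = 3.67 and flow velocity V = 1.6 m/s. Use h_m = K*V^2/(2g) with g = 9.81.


Minor loss formula: h_m = K * V^2/(2g).
V^2 = 1.6^2 = 2.56.
V^2/(2g) = 2.56 / 19.62 = 0.1305 m.
h_m = 3.67 * 0.1305 = 0.4789 m.

0.4789


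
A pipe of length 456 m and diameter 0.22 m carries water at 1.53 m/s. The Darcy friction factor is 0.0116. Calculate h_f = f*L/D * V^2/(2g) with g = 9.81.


Darcy-Weisbach equation: h_f = f * (L/D) * V^2/(2g).
f * L/D = 0.0116 * 456/0.22 = 24.0436.
V^2/(2g) = 1.53^2 / (2*9.81) = 2.3409 / 19.62 = 0.1193 m.
h_f = 24.0436 * 0.1193 = 2.869 m.

2.869


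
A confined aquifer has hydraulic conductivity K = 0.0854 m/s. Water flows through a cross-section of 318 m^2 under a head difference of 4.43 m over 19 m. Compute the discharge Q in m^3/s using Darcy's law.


Darcy's law: Q = K * A * i, where i = dh/L.
Hydraulic gradient i = 4.43 / 19 = 0.233158.
Q = 0.0854 * 318 * 0.233158
  = 6.3319 m^3/s.

6.3319


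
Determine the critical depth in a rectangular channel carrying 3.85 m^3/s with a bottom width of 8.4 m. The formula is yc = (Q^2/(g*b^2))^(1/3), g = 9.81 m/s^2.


Using yc = (Q^2 / (g * b^2))^(1/3):
Q^2 = 3.85^2 = 14.82.
g * b^2 = 9.81 * 8.4^2 = 9.81 * 70.56 = 692.19.
Q^2 / (g*b^2) = 14.82 / 692.19 = 0.0214.
yc = 0.0214^(1/3) = 0.2777 m.

0.2777


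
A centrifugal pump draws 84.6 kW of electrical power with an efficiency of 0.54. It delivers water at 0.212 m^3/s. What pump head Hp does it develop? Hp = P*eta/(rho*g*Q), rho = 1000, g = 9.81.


Pump head formula: Hp = P * eta / (rho * g * Q).
Numerator: P * eta = 84.6 * 1000 * 0.54 = 45684.0 W.
Denominator: rho * g * Q = 1000 * 9.81 * 0.212 = 2079.72.
Hp = 45684.0 / 2079.72 = 21.97 m.

21.97


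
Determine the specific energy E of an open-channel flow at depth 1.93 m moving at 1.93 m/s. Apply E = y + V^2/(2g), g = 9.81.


Specific energy E = y + V^2/(2g).
Velocity head = V^2/(2g) = 1.93^2 / (2*9.81) = 3.7249 / 19.62 = 0.1899 m.
E = 1.93 + 0.1899 = 2.1199 m.

2.1199


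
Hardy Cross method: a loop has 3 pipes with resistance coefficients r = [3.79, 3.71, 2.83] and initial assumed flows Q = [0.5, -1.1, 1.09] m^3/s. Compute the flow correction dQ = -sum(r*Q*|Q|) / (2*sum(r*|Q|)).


Numerator terms (r*Q*|Q|): 3.79*0.5*|0.5| = 0.9475; 3.71*-1.1*|-1.1| = -4.4891; 2.83*1.09*|1.09| = 3.3623.
Sum of numerator = -0.1793.
Denominator terms (r*|Q|): 3.79*|0.5| = 1.895; 3.71*|-1.1| = 4.081; 2.83*|1.09| = 3.0847.
2 * sum of denominator = 2 * 9.0607 = 18.1214.
dQ = --0.1793 / 18.1214 = 0.0099 m^3/s.

0.0099


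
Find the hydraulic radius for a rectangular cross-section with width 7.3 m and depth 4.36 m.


For a rectangular section:
Flow area A = b * y = 7.3 * 4.36 = 31.83 m^2.
Wetted perimeter P = b + 2y = 7.3 + 2*4.36 = 16.02 m.
Hydraulic radius R = A/P = 31.83 / 16.02 = 1.9868 m.

1.9868


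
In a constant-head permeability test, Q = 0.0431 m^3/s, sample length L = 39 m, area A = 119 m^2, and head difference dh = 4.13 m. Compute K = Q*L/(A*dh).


From K = Q*L / (A*dh):
Numerator: Q*L = 0.0431 * 39 = 1.6809.
Denominator: A*dh = 119 * 4.13 = 491.47.
K = 1.6809 / 491.47 = 0.00342 m/s.

0.00342


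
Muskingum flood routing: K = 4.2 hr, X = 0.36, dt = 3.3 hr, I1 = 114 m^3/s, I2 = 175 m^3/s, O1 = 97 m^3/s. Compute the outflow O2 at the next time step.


Muskingum coefficients:
denom = 2*K*(1-X) + dt = 2*4.2*(1-0.36) + 3.3 = 8.676.
C0 = (dt - 2*K*X)/denom = (3.3 - 2*4.2*0.36)/8.676 = 0.0318.
C1 = (dt + 2*K*X)/denom = (3.3 + 2*4.2*0.36)/8.676 = 0.7289.
C2 = (2*K*(1-X) - dt)/denom = 0.2393.
O2 = C0*I2 + C1*I1 + C2*O1
   = 0.0318*175 + 0.7289*114 + 0.2393*97
   = 111.87 m^3/s.

111.87


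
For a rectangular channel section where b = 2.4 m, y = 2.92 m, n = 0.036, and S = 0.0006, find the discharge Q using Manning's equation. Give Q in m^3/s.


For a rectangular channel, the cross-sectional area A = b * y = 2.4 * 2.92 = 7.01 m^2.
The wetted perimeter P = b + 2y = 2.4 + 2*2.92 = 8.24 m.
Hydraulic radius R = A/P = 7.01/8.24 = 0.8505 m.
Velocity V = (1/n)*R^(2/3)*S^(1/2) = (1/0.036)*0.8505^(2/3)*0.0006^(1/2) = 0.6108 m/s.
Discharge Q = A * V = 7.01 * 0.6108 = 4.28 m^3/s.

4.28


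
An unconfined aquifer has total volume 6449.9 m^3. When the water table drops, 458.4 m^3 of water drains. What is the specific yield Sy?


Specific yield Sy = Volume drained / Total volume.
Sy = 458.4 / 6449.9
   = 0.0711.

0.0711


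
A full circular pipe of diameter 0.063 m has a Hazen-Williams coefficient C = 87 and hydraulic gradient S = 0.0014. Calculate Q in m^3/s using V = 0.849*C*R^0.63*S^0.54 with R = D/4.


For a full circular pipe, R = D/4 = 0.063/4 = 0.0158 m.
V = 0.849 * 87 * 0.0158^0.63 * 0.0014^0.54
  = 0.849 * 87 * 0.073162 * 0.028768
  = 0.1555 m/s.
Pipe area A = pi*D^2/4 = pi*0.063^2/4 = 0.0031 m^2.
Q = A * V = 0.0031 * 0.1555 = 0.0005 m^3/s.

0.0005


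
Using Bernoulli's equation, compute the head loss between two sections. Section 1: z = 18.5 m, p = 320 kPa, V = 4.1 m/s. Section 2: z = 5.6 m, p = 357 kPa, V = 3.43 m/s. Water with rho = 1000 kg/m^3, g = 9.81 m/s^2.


Total head at each section: H = z + p/(rho*g) + V^2/(2g).
H1 = 18.5 + 320*1000/(1000*9.81) + 4.1^2/(2*9.81)
   = 18.5 + 32.62 + 0.8568
   = 51.977 m.
H2 = 5.6 + 357*1000/(1000*9.81) + 3.43^2/(2*9.81)
   = 5.6 + 36.391 + 0.5996
   = 42.591 m.
h_L = H1 - H2 = 51.977 - 42.591 = 9.385 m.

9.385


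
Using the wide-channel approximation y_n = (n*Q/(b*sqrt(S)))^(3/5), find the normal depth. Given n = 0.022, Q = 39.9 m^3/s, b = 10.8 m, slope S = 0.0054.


We use the wide-channel approximation y_n = (n*Q/(b*sqrt(S)))^(3/5).
sqrt(S) = sqrt(0.0054) = 0.073485.
Numerator: n*Q = 0.022 * 39.9 = 0.8778.
Denominator: b*sqrt(S) = 10.8 * 0.073485 = 0.793638.
arg = 1.1061.
y_n = 1.1061^(3/5) = 1.0623 m.

1.0623


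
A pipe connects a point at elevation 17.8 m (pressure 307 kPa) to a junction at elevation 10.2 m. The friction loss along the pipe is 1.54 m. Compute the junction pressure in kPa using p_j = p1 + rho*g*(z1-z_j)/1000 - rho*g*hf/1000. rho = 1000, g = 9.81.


Junction pressure: p_j = p1 + rho*g*(z1 - z_j)/1000 - rho*g*hf/1000.
Elevation term = 1000*9.81*(17.8 - 10.2)/1000 = 74.556 kPa.
Friction term = 1000*9.81*1.54/1000 = 15.107 kPa.
p_j = 307 + 74.556 - 15.107 = 366.45 kPa.

366.45


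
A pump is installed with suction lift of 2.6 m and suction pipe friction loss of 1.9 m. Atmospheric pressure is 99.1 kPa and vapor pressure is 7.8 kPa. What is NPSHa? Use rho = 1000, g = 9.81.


NPSHa = p_atm/(rho*g) - z_s - hf_s - p_vap/(rho*g).
p_atm/(rho*g) = 99.1*1000 / (1000*9.81) = 10.102 m.
p_vap/(rho*g) = 7.8*1000 / (1000*9.81) = 0.795 m.
NPSHa = 10.102 - 2.6 - 1.9 - 0.795
      = 4.81 m.

4.81


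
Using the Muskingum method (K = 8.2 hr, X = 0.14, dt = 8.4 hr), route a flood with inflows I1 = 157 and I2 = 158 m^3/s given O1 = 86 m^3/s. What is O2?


Muskingum coefficients:
denom = 2*K*(1-X) + dt = 2*8.2*(1-0.14) + 8.4 = 22.504.
C0 = (dt - 2*K*X)/denom = (8.4 - 2*8.2*0.14)/22.504 = 0.2712.
C1 = (dt + 2*K*X)/denom = (8.4 + 2*8.2*0.14)/22.504 = 0.4753.
C2 = (2*K*(1-X) - dt)/denom = 0.2535.
O2 = C0*I2 + C1*I1 + C2*O1
   = 0.2712*158 + 0.4753*157 + 0.2535*86
   = 139.28 m^3/s.

139.28


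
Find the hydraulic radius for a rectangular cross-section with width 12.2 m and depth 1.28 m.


For a rectangular section:
Flow area A = b * y = 12.2 * 1.28 = 15.62 m^2.
Wetted perimeter P = b + 2y = 12.2 + 2*1.28 = 14.76 m.
Hydraulic radius R = A/P = 15.62 / 14.76 = 1.058 m.

1.058


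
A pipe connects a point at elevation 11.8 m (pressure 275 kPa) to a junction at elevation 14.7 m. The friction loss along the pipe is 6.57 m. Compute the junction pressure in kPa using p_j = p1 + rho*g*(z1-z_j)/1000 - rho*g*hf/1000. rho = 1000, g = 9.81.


Junction pressure: p_j = p1 + rho*g*(z1 - z_j)/1000 - rho*g*hf/1000.
Elevation term = 1000*9.81*(11.8 - 14.7)/1000 = -28.449 kPa.
Friction term = 1000*9.81*6.57/1000 = 64.452 kPa.
p_j = 275 + -28.449 - 64.452 = 182.1 kPa.

182.1


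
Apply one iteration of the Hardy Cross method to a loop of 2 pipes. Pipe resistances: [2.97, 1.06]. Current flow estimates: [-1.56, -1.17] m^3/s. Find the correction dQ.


Numerator terms (r*Q*|Q|): 2.97*-1.56*|-1.56| = -7.2278; 1.06*-1.17*|-1.17| = -1.451.
Sum of numerator = -8.6788.
Denominator terms (r*|Q|): 2.97*|-1.56| = 4.6332; 1.06*|-1.17| = 1.2402.
2 * sum of denominator = 2 * 5.8734 = 11.7468.
dQ = --8.6788 / 11.7468 = 0.7388 m^3/s.

0.7388


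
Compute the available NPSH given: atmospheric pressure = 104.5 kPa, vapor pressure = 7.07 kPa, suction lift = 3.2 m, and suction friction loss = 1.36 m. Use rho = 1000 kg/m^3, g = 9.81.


NPSHa = p_atm/(rho*g) - z_s - hf_s - p_vap/(rho*g).
p_atm/(rho*g) = 104.5*1000 / (1000*9.81) = 10.652 m.
p_vap/(rho*g) = 7.07*1000 / (1000*9.81) = 0.721 m.
NPSHa = 10.652 - 3.2 - 1.36 - 0.721
      = 5.37 m.

5.37


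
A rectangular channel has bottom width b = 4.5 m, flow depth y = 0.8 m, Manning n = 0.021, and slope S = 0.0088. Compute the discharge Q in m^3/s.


For a rectangular channel, the cross-sectional area A = b * y = 4.5 * 0.8 = 3.6 m^2.
The wetted perimeter P = b + 2y = 4.5 + 2*0.8 = 6.1 m.
Hydraulic radius R = A/P = 3.6/6.1 = 0.5902 m.
Velocity V = (1/n)*R^(2/3)*S^(1/2) = (1/0.021)*0.5902^(2/3)*0.0088^(1/2) = 3.1429 m/s.
Discharge Q = A * V = 3.6 * 3.1429 = 11.315 m^3/s.

11.315


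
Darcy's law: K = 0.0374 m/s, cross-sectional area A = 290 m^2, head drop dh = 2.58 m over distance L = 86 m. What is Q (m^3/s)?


Darcy's law: Q = K * A * i, where i = dh/L.
Hydraulic gradient i = 2.58 / 86 = 0.03.
Q = 0.0374 * 290 * 0.03
  = 0.3254 m^3/s.

0.3254


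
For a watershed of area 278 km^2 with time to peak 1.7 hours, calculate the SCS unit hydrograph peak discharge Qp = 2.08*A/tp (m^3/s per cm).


SCS formula: Qp = 2.08 * A / tp.
Qp = 2.08 * 278 / 1.7
   = 578.24 / 1.7
   = 340.14 m^3/s per cm.

340.14


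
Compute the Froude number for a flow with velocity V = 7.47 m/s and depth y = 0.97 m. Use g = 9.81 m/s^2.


The Froude number is defined as Fr = V / sqrt(g*y).
g*y = 9.81 * 0.97 = 9.5157.
sqrt(g*y) = sqrt(9.5157) = 3.0848.
Fr = 7.47 / 3.0848 = 2.4216.

2.4216


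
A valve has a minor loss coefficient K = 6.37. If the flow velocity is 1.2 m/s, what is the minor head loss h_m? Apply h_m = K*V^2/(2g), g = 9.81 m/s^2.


Minor loss formula: h_m = K * V^2/(2g).
V^2 = 1.2^2 = 1.44.
V^2/(2g) = 1.44 / 19.62 = 0.0734 m.
h_m = 6.37 * 0.0734 = 0.4675 m.

0.4675


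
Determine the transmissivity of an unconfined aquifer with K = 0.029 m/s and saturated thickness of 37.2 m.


Transmissivity is defined as T = K * h.
T = 0.029 * 37.2
  = 1.0788 m^2/s.

1.0788


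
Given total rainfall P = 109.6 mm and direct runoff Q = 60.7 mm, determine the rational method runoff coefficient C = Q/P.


The runoff coefficient C = runoff depth / rainfall depth.
C = 60.7 / 109.6
  = 0.5538.

0.5538


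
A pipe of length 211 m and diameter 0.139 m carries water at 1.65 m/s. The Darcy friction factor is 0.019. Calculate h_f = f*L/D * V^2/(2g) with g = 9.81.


Darcy-Weisbach equation: h_f = f * (L/D) * V^2/(2g).
f * L/D = 0.019 * 211/0.139 = 28.8417.
V^2/(2g) = 1.65^2 / (2*9.81) = 2.7225 / 19.62 = 0.1388 m.
h_f = 28.8417 * 0.1388 = 4.002 m.

4.002


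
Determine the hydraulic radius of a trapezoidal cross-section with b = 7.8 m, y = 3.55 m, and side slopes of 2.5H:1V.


For a trapezoidal section with side slope z:
A = (b + z*y)*y = (7.8 + 2.5*3.55)*3.55 = 59.196 m^2.
P = b + 2*y*sqrt(1 + z^2) = 7.8 + 2*3.55*sqrt(1 + 2.5^2) = 26.917 m.
R = A/P = 59.196 / 26.917 = 2.1992 m.

2.1992


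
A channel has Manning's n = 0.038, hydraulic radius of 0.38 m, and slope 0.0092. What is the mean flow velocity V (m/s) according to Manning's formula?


Manning's equation gives V = (1/n) * R^(2/3) * S^(1/2).
First, compute R^(2/3) = 0.38^(2/3) = 0.5246.
Next, S^(1/2) = 0.0092^(1/2) = 0.095917.
Then 1/n = 1/0.038 = 26.32.
V = 26.32 * 0.5246 * 0.095917 = 1.3242 m/s.

1.3242


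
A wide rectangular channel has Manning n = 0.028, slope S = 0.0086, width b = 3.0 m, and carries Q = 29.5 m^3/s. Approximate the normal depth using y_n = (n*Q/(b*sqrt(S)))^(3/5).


We use the wide-channel approximation y_n = (n*Q/(b*sqrt(S)))^(3/5).
sqrt(S) = sqrt(0.0086) = 0.092736.
Numerator: n*Q = 0.028 * 29.5 = 0.826.
Denominator: b*sqrt(S) = 3.0 * 0.092736 = 0.278208.
arg = 2.969.
y_n = 2.969^(3/5) = 1.9212 m.

1.9212


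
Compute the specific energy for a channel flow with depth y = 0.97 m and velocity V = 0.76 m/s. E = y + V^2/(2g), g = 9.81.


Specific energy E = y + V^2/(2g).
Velocity head = V^2/(2g) = 0.76^2 / (2*9.81) = 0.5776 / 19.62 = 0.0294 m.
E = 0.97 + 0.0294 = 0.9994 m.

0.9994


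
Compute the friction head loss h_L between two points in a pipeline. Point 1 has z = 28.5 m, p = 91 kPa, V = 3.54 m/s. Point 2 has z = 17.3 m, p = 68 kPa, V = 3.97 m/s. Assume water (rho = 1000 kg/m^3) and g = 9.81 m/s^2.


Total head at each section: H = z + p/(rho*g) + V^2/(2g).
H1 = 28.5 + 91*1000/(1000*9.81) + 3.54^2/(2*9.81)
   = 28.5 + 9.276 + 0.6387
   = 38.415 m.
H2 = 17.3 + 68*1000/(1000*9.81) + 3.97^2/(2*9.81)
   = 17.3 + 6.932 + 0.8033
   = 25.035 m.
h_L = H1 - H2 = 38.415 - 25.035 = 13.38 m.

13.38


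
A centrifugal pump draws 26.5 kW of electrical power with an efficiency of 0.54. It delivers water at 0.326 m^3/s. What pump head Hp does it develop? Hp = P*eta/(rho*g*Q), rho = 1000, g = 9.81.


Pump head formula: Hp = P * eta / (rho * g * Q).
Numerator: P * eta = 26.5 * 1000 * 0.54 = 14310.0 W.
Denominator: rho * g * Q = 1000 * 9.81 * 0.326 = 3198.06.
Hp = 14310.0 / 3198.06 = 4.47 m.

4.47


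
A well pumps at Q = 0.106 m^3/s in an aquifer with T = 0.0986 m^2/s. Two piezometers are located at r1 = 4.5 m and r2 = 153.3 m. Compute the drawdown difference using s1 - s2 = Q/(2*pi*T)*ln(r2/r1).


Thiem equation: s1 - s2 = Q/(2*pi*T) * ln(r2/r1).
ln(r2/r1) = ln(153.3/4.5) = 3.5283.
Q/(2*pi*T) = 0.106 / (2*pi*0.0986) = 0.106 / 0.6195 = 0.1711.
s1 - s2 = 0.1711 * 3.5283 = 0.6037 m.

0.6037


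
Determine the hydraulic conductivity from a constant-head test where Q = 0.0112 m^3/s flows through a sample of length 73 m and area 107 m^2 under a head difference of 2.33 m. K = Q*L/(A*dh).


From K = Q*L / (A*dh):
Numerator: Q*L = 0.0112 * 73 = 0.8176.
Denominator: A*dh = 107 * 2.33 = 249.31.
K = 0.8176 / 249.31 = 0.003279 m/s.

0.003279


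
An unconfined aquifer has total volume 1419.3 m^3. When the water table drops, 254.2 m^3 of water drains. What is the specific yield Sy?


Specific yield Sy = Volume drained / Total volume.
Sy = 254.2 / 1419.3
   = 0.1791.

0.1791


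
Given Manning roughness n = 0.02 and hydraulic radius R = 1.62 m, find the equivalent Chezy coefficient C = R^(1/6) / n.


The Chezy coefficient relates to Manning's n through C = R^(1/6) / n.
R^(1/6) = 1.62^(1/6) = 1.083725.
C = 1.083725 / 0.02 = 54.19 m^(1/2)/s.

54.19


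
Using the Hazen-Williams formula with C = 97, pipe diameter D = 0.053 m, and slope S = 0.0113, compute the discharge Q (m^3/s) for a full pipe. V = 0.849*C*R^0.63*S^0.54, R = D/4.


For a full circular pipe, R = D/4 = 0.053/4 = 0.0132 m.
V = 0.849 * 97 * 0.0132^0.63 * 0.0113^0.54
  = 0.849 * 97 * 0.065614 * 0.088851
  = 0.4801 m/s.
Pipe area A = pi*D^2/4 = pi*0.053^2/4 = 0.0022 m^2.
Q = A * V = 0.0022 * 0.4801 = 0.0011 m^3/s.

0.0011


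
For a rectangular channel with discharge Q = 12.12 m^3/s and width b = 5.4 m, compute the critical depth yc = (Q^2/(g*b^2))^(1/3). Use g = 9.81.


Using yc = (Q^2 / (g * b^2))^(1/3):
Q^2 = 12.12^2 = 146.89.
g * b^2 = 9.81 * 5.4^2 = 9.81 * 29.16 = 286.06.
Q^2 / (g*b^2) = 146.89 / 286.06 = 0.5135.
yc = 0.5135^(1/3) = 0.8008 m.

0.8008


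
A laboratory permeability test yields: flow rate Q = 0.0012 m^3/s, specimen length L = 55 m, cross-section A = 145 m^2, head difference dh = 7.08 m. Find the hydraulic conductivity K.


From K = Q*L / (A*dh):
Numerator: Q*L = 0.0012 * 55 = 0.066.
Denominator: A*dh = 145 * 7.08 = 1026.6.
K = 0.066 / 1026.6 = 6.4e-05 m/s.

6.4e-05


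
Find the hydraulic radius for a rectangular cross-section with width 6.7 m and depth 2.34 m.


For a rectangular section:
Flow area A = b * y = 6.7 * 2.34 = 15.68 m^2.
Wetted perimeter P = b + 2y = 6.7 + 2*2.34 = 11.38 m.
Hydraulic radius R = A/P = 15.68 / 11.38 = 1.3777 m.

1.3777


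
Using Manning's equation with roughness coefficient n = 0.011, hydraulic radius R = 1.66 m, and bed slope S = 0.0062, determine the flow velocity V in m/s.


Manning's equation gives V = (1/n) * R^(2/3) * S^(1/2).
First, compute R^(2/3) = 1.66^(2/3) = 1.402.
Next, S^(1/2) = 0.0062^(1/2) = 0.07874.
Then 1/n = 1/0.011 = 90.91.
V = 90.91 * 1.402 * 0.07874 = 10.0356 m/s.

10.0356


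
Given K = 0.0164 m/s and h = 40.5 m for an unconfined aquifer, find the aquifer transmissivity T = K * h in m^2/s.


Transmissivity is defined as T = K * h.
T = 0.0164 * 40.5
  = 0.6642 m^2/s.

0.6642


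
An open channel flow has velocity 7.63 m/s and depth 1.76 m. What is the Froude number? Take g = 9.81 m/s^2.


The Froude number is defined as Fr = V / sqrt(g*y).
g*y = 9.81 * 1.76 = 17.2656.
sqrt(g*y) = sqrt(17.2656) = 4.1552.
Fr = 7.63 / 4.1552 = 1.8363.

1.8363
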